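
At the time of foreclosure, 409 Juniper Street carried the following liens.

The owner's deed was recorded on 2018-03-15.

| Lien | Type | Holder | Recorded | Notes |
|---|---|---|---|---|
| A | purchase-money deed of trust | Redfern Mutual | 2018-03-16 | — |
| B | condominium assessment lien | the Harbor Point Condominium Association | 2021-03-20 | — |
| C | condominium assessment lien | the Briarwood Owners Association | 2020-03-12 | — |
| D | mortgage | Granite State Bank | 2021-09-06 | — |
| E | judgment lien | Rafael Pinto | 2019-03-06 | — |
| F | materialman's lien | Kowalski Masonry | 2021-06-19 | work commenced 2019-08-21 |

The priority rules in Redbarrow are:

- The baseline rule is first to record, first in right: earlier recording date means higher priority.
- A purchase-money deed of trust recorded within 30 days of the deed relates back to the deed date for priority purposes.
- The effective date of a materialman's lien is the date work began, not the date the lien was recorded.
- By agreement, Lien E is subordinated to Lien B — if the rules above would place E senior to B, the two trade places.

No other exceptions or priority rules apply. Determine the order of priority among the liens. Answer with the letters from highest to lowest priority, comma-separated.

A, B, F, C, E, D

Effective dates after the stated exceptions: A relates back to the deed date 2018-03-15; F's effective date is 2019-08-21, when work began.
By effective date, earliest first: A (2018-03-15), E (2019-03-06), F (2019-08-21), C (2020-03-12), B (2021-03-20), D (2021-09-06).
Because E would otherwise rank above B, the subordination swaps them.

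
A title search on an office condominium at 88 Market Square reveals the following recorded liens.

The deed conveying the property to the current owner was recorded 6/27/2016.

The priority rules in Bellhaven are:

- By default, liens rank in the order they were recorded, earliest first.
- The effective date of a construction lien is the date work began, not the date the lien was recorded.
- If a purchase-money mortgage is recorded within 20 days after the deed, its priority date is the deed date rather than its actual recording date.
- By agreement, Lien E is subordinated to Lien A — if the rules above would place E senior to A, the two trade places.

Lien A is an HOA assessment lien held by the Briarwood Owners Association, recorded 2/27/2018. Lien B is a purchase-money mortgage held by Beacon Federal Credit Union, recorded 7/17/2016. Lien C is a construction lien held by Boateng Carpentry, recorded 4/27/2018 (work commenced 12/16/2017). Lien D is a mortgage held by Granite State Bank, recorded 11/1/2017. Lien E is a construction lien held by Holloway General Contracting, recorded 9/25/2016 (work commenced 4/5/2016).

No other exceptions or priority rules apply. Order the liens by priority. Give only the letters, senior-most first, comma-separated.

A, B, D, C, E

Effective dates after the stated exceptions: B relates back to the deed date 6/27/2016; C's effective date is 12/16/2017, when work began; E is treated as recorded 4/5/2016, the work-commencement date.
Sorted by effective date: E (4/5/2016), B (6/27/2016), D (11/1/2017), C (12/16/2017), A (2/27/2018).
Because E would otherwise rank above A, the subordination swaps them.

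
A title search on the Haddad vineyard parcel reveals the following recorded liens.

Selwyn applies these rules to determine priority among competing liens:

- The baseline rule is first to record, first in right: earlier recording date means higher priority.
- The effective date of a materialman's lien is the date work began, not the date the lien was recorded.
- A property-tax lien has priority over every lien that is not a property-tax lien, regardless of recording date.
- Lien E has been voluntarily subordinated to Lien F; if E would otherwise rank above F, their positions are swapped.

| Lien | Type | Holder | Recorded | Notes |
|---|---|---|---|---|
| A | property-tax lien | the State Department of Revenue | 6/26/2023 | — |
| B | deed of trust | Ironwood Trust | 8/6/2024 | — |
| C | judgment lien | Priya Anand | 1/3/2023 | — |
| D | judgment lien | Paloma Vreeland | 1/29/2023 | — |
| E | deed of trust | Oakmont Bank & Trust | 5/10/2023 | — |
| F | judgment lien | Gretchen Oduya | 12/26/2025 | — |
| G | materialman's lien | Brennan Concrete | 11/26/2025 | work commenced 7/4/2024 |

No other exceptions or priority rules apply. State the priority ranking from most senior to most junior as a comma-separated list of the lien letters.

A, C, D, F, G, B, E

Adjusting effective dates: G's effective date is 7/4/2024, when work began.
A is a property-tax lien and takes priority over every other lien.
The other liens, earliest effective date first: C (1/3/2023), D (1/29/2023), E (5/10/2023), G (7/4/2024), B (8/6/2024), F (12/26/2025).
Because E would otherwise rank above F, the subordination swaps them.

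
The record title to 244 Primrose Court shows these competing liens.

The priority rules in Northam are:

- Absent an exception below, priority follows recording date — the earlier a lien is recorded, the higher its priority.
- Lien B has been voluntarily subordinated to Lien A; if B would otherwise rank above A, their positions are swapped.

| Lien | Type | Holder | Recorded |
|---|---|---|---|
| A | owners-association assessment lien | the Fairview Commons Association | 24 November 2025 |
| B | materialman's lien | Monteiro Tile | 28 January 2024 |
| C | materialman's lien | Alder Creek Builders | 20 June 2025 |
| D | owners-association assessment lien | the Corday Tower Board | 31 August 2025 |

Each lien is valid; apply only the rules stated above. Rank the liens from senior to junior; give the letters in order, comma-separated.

A, C, D, B

Ordering by effective date: B (28 January 2024), C (20 June 2025), D (31 August 2025), A (24 November 2025).
B is senior to A before the subordination, so the two trade places.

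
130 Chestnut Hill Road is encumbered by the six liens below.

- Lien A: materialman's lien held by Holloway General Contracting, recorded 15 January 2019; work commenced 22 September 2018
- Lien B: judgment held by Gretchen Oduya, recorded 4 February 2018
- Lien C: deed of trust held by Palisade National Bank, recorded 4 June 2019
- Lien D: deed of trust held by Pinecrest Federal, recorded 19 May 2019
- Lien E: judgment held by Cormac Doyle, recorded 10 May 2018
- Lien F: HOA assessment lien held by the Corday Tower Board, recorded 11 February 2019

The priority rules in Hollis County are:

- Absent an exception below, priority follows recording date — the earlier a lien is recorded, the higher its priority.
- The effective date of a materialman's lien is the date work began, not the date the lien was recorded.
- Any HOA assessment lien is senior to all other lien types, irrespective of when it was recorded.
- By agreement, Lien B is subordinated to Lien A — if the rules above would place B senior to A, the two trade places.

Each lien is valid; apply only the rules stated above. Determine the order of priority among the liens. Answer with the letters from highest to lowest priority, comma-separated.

F, A, E, B, D, C

Adjusting effective dates: A is treated as recorded 22 September 2018, the work-commencement date.
As an HOA assessment lien, F is senior to every other lien.
Ordering the rest by effective date: B (4 February 2018), E (10 May 2018), A (22 September 2018), D (19 May 2019), C (4 June 2019).
Because B would otherwise rank above A, the subordination swaps them.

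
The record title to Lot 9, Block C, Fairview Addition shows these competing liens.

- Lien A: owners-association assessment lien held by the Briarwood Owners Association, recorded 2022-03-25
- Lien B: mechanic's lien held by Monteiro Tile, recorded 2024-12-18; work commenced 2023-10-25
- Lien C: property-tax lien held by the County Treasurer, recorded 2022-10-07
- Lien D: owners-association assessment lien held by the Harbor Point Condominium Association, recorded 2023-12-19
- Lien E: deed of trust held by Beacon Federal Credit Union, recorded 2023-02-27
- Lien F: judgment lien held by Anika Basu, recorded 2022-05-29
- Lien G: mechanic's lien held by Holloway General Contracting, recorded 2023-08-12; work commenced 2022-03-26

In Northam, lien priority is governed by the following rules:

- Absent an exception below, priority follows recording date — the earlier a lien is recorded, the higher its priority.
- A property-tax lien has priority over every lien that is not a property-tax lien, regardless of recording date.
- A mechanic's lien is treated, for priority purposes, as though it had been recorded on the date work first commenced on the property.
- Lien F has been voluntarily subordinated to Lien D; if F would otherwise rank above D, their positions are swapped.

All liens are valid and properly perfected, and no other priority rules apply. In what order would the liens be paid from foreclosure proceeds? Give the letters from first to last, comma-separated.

Effective dates: B relates back to 2023-10-25 (work commenced); G relates back to 2022-03-26 (work commenced).
As a property-tax lien, C is senior to every other lien.
Remaining liens by effective date: A (2022-03-25), G (2022-03-26), F (2022-05-29), E (2023-02-27), B (2023-10-25), D (2023-12-19).
Because F would otherwise rank above D, the subordination swaps them.

C, A, G, D, E, B, F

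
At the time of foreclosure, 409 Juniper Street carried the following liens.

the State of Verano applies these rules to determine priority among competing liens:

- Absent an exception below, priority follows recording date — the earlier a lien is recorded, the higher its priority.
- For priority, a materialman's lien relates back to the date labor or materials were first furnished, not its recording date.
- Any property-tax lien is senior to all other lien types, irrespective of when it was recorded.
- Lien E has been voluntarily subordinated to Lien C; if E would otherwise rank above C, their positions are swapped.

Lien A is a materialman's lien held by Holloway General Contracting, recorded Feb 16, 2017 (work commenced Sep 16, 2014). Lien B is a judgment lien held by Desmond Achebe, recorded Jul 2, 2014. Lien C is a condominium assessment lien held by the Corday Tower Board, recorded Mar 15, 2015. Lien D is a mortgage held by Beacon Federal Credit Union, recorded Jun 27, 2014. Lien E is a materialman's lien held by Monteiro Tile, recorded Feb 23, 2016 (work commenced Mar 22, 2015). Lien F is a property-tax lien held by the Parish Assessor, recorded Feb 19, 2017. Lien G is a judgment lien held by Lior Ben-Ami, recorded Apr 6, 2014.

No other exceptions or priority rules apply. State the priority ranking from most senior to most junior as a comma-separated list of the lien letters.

F, G, D, B, A, C, E

First, effective dates: A is treated as recorded Sep 16, 2014, the work-commencement date; E is treated as recorded Mar 22, 2015, the work-commencement date.
As a property-tax lien, F is senior to every other lien.
Remaining liens by effective date: G (Apr 6, 2014), D (Jun 27, 2014), B (Jul 2, 2014), A (Sep 16, 2014), C (Mar 15, 2015), E (Mar 22, 2015).
E is already junior to C, so the subordination agreement changes nothing.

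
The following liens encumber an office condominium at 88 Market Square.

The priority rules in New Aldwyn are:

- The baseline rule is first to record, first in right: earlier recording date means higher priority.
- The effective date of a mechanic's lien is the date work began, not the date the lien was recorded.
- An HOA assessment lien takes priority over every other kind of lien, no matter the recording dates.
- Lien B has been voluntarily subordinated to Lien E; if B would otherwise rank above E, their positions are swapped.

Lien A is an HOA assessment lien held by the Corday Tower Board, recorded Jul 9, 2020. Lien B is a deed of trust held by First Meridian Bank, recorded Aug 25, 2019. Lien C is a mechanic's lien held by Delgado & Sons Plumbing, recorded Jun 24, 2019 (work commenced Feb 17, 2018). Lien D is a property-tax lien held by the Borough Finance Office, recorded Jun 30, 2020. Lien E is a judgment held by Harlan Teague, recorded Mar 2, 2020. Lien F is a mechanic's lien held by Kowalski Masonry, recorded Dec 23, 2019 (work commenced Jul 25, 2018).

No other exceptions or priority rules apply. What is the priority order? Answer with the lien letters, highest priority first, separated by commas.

A, C, F, E, B, D

Effective dates after the stated exceptions: C is treated as recorded Feb 17, 2018, the work-commencement date; F relates back to Jul 25, 2018 (work commenced).
As an HOA assessment lien, A is senior to every other lien.
Ordering the rest by effective date: C (Feb 17, 2018), F (Jul 25, 2018), B (Aug 25, 2019), E (Mar 2, 2020), D (Jun 30, 2020).
B would otherwise be senior to E, so under the subordination agreement B and E exchange positions.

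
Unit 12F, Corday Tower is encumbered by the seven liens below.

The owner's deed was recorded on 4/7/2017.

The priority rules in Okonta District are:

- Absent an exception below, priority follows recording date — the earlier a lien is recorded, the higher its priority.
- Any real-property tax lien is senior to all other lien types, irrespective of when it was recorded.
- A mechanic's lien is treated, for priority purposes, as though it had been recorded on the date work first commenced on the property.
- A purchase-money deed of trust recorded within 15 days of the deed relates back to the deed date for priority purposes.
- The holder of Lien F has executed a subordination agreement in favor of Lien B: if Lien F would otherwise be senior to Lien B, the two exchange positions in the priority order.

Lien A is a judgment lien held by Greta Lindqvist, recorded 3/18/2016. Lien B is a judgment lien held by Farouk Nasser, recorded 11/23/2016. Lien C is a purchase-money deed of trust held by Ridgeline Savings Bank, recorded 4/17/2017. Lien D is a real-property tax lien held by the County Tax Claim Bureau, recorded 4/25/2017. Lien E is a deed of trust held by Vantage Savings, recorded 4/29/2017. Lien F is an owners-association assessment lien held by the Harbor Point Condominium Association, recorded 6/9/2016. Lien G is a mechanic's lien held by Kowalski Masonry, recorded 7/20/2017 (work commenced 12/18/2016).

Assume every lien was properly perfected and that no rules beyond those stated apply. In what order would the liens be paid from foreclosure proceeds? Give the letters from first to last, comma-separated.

D, A, B, F, G, C, E

Effective dates after the stated exceptions: C relates back to the deed date 4/7/2017; G's effective date is 12/18/2016, when work began.
D is a real-property tax lien, so it outranks all other liens regardless of date.
Among the remaining liens, by effective date: A (3/18/2016), F (6/9/2016), B (11/23/2016), G (12/18/2016), C (4/7/2017), E (4/29/2017).
Because F would otherwise rank above B, the subordination swaps them.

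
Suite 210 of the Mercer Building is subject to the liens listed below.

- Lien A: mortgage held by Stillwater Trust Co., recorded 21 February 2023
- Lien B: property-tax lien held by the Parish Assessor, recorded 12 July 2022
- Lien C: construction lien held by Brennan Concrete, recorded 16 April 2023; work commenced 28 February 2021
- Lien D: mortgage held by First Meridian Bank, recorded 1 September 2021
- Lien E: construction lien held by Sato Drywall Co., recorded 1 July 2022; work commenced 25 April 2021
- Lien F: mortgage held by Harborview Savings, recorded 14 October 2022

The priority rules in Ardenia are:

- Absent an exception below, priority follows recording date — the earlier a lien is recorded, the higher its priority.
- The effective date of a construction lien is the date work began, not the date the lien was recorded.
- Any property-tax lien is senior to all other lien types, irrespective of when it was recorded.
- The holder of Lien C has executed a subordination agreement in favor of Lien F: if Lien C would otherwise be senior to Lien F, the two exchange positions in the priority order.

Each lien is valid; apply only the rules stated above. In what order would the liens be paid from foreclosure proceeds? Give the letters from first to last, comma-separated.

Effective dates after the stated exceptions: C relates back to 28 February 2021 (work commenced); E is treated as recorded 25 April 2021, the work-commencement date.
B, as a property-tax lien, has superpriority and ranks first.
Remaining liens by effective date: C (28 February 2021), E (25 April 2021), D (1 September 2021), F (14 October 2022), A (21 February 2023).
C is senior to F before the subordination, so the two trade places.

B, F, E, D, C, A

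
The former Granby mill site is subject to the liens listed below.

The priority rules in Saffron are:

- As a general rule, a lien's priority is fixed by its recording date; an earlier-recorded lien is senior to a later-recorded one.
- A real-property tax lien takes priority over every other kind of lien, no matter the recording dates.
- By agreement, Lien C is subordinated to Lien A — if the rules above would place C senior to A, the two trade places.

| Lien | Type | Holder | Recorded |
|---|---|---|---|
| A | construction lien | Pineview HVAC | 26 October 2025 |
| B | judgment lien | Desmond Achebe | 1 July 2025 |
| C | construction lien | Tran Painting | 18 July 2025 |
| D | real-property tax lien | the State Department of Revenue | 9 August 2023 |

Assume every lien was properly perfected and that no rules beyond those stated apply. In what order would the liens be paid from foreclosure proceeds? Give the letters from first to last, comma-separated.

D is a real-property tax lien and takes priority over every other lien.
Ordering the rest by effective date: B (1 July 2025), C (18 July 2025), A (26 October 2025).
Because C would otherwise rank above A, the subordination swaps them.

D, B, A, C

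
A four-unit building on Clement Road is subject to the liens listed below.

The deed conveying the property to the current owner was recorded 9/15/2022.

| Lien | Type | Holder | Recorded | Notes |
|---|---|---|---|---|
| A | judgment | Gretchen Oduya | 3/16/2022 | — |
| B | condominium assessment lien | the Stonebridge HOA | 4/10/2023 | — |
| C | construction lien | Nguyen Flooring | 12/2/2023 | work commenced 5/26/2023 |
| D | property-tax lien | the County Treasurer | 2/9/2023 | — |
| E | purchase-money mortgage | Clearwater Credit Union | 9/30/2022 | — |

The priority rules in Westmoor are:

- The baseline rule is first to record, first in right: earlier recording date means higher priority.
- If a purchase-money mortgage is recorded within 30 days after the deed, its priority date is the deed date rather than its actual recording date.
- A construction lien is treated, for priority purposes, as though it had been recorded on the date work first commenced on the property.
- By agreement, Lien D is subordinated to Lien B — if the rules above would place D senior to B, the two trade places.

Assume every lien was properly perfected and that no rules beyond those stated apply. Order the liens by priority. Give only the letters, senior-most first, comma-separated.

A, E, B, D, C

Effective dates after the stated exceptions: C's effective date is 5/26/2023, when work began; E was recorded within the 30-day window, so its effective date is the deed date 9/15/2022.
Ordering by effective date: A (3/16/2022), E (9/15/2022), D (2/9/2023), B (4/10/2023), C (5/26/2023).
D would otherwise be senior to B, so under the subordination agreement D and B exchange positions.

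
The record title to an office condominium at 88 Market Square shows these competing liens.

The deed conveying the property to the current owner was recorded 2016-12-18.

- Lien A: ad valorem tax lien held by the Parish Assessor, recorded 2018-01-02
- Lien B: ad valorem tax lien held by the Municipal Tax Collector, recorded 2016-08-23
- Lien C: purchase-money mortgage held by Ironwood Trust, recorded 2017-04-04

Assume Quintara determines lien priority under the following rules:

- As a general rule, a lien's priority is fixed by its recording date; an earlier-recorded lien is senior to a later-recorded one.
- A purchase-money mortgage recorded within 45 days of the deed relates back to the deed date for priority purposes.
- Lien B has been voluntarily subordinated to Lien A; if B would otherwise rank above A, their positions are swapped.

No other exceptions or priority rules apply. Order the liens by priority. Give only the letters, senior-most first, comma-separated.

A, C, B

First, effective dates: C was recorded 107 days after the deed, outside the 45-day window, so it keeps its recording date.
By effective date: B (2016-08-23), C (2017-04-04), A (2018-01-02).
B is senior to A before the subordination, so the two trade places.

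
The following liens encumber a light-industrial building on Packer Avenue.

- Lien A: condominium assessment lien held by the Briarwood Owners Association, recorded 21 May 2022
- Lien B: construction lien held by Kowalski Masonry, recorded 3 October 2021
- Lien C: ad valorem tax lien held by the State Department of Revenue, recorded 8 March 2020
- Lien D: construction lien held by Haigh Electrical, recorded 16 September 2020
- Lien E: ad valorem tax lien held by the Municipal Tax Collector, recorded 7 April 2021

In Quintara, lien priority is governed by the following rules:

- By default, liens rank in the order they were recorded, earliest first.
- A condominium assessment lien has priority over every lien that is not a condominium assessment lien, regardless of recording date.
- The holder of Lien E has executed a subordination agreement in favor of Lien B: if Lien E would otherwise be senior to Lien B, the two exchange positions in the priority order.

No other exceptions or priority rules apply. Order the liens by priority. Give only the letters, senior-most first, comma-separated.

A is a condominium assessment lien and takes priority over every other lien.
Among the remaining liens, by effective date: C (8 March 2020), D (16 September 2020), E (7 April 2021), B (3 October 2021).
Because E would otherwise rank above B, the subordination swaps them.

A, C, D, B, E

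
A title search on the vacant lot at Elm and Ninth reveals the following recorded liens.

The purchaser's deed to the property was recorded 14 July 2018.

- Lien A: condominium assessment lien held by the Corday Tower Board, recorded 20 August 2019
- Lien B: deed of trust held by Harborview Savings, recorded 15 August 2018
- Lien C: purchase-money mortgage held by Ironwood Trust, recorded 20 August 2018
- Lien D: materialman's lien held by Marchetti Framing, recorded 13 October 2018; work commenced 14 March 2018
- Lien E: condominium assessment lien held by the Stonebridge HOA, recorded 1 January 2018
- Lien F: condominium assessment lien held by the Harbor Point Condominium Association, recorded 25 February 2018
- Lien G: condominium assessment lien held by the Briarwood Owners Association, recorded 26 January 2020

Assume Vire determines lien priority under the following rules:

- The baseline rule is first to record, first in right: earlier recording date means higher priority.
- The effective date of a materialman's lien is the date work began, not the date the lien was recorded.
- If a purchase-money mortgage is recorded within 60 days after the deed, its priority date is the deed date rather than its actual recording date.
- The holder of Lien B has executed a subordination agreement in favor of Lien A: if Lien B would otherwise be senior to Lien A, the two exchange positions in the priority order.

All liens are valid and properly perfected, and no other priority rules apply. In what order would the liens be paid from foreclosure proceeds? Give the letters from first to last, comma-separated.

First, effective dates: C relates back to the deed date 14 July 2018; D is treated as recorded 14 March 2018, the work-commencement date.
By effective date: E (1 January 2018), F (25 February 2018), D (14 March 2018), C (14 July 2018), B (15 August 2018), A (20 August 2019), G (26 January 2020).
The subordination applies — B was senior to A — so B and A swap.

E, F, D, C, A, B, G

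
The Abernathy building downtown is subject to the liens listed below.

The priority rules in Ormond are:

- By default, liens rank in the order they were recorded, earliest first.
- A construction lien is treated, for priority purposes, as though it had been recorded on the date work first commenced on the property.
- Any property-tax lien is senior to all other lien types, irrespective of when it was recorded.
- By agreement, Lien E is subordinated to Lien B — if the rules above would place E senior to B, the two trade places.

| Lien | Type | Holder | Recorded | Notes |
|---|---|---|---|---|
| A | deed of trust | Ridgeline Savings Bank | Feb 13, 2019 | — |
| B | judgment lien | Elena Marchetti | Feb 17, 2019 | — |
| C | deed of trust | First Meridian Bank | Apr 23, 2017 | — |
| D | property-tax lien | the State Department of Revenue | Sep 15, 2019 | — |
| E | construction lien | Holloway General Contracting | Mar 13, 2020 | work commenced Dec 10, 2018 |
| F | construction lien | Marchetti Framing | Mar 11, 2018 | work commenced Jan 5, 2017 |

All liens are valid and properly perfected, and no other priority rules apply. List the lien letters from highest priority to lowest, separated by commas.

Effective dates after the stated exceptions: E is treated as recorded Dec 10, 2018, the work-commencement date; F is treated as recorded Jan 5, 2017, the work-commencement date.
D, as a property-tax lien, has superpriority and ranks first.
Among the remaining liens, by effective date: F (Jan 5, 2017), C (Apr 23, 2017), E (Dec 10, 2018), A (Feb 13, 2019), B (Feb 17, 2019).
Because E would otherwise rank above B, the subordination swaps them.

D, F, C, B, A, E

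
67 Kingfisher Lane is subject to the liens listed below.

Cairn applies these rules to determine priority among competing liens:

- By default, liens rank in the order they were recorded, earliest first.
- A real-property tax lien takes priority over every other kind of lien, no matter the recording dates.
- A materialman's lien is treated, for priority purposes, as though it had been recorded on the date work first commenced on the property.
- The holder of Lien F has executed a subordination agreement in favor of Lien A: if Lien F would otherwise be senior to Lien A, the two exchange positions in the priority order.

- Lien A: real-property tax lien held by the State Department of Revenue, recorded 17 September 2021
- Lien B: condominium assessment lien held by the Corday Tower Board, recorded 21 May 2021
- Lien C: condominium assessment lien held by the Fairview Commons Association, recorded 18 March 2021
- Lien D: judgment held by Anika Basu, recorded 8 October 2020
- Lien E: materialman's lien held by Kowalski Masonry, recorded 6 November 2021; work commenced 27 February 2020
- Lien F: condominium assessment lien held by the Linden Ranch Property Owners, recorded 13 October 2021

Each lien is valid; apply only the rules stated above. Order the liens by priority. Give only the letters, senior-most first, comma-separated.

Effective dates: E relates back to 27 February 2020 (work commenced).
A, as a real-property tax lien, has superpriority and ranks first.
The other liens, earliest effective date first: E (27 February 2020), D (8 October 2020), C (18 March 2021), B (21 May 2021), F (13 October 2021).
F already ranks below A; the subordination has no effect.

A, E, D, C, B, F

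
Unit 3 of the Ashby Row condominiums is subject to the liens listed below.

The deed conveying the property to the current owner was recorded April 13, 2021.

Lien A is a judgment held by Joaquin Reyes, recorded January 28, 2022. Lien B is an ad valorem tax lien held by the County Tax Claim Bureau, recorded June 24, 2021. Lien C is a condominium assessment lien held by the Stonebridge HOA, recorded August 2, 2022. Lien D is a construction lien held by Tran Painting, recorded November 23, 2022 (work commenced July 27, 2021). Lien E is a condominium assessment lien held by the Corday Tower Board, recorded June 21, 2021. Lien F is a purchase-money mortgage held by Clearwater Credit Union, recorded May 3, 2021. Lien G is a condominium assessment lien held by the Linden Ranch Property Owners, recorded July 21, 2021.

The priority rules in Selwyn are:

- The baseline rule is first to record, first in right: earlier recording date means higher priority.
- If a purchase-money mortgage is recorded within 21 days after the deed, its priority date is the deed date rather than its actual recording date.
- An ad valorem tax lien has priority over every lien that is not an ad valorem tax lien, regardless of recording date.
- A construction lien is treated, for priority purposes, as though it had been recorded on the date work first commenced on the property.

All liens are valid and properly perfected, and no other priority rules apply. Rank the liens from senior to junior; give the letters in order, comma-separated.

B, F, E, G, D, A, C

Effective dates: D is treated as recorded July 27, 2021, the work-commencement date; F relates back to the deed date April 13, 2021.
B is an ad valorem tax lien, so it outranks all other liens regardless of date.
Among the remaining liens, by effective date: F (April 13, 2021), E (June 21, 2021), G (July 21, 2021), D (July 27, 2021), A (January 28, 2022), C (August 2, 2022).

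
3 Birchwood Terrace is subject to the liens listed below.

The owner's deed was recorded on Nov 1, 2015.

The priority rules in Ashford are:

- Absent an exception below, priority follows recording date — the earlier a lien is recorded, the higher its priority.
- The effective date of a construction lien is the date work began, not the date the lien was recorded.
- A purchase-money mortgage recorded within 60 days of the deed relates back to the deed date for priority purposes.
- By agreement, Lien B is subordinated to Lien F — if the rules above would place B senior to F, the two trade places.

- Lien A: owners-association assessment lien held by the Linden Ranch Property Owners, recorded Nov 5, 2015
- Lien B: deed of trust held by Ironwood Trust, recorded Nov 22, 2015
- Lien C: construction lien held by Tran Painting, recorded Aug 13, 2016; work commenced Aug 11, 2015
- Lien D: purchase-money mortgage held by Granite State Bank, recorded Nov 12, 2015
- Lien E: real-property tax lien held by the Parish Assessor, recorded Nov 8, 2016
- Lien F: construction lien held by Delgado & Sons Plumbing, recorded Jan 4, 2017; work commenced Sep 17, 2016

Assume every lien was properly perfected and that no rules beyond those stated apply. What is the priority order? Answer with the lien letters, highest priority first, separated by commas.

Adjusting effective dates: C relates back to Aug 11, 2015 (work commenced); D's effective date is the deed date, Nov 1, 2015; F's effective date is Sep 17, 2016, when work began.
Sorted by effective date: C (Aug 11, 2015), D (Nov 1, 2015), A (Nov 5, 2015), B (Nov 22, 2015), F (Sep 17, 2016), E (Nov 8, 2016).
Because B would otherwise rank above F, the subordination swaps them.

C, D, A, F, B, E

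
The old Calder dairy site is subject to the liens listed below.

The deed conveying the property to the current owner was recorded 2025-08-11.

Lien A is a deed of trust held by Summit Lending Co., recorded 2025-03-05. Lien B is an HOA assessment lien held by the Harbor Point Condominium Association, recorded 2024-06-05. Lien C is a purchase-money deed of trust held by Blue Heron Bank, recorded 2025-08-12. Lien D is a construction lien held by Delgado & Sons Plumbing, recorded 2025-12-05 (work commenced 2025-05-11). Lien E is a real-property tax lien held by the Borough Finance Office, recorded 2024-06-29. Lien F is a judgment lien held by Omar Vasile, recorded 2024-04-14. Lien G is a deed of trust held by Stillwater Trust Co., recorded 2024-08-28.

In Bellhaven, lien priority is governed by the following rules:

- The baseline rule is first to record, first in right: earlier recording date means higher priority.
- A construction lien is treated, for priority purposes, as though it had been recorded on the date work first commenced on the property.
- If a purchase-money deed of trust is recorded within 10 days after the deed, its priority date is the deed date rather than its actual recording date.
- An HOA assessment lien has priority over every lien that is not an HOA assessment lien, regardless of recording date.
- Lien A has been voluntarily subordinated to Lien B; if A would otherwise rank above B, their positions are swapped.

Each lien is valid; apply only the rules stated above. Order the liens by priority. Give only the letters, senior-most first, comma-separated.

B, F, E, G, A, D, C

Effective dates after the stated exceptions: C was recorded within the 10-day window, so its effective date is the deed date 2025-08-11; D's effective date is 2025-05-11, when work began.
B is an HOA assessment lien, so it outranks all other liens regardless of date.
Ordering the rest by effective date: F (2024-04-14), E (2024-06-29), G (2024-08-28), A (2025-03-05), D (2025-05-11), C (2025-08-11).
A already ranks below B; the subordination has no effect.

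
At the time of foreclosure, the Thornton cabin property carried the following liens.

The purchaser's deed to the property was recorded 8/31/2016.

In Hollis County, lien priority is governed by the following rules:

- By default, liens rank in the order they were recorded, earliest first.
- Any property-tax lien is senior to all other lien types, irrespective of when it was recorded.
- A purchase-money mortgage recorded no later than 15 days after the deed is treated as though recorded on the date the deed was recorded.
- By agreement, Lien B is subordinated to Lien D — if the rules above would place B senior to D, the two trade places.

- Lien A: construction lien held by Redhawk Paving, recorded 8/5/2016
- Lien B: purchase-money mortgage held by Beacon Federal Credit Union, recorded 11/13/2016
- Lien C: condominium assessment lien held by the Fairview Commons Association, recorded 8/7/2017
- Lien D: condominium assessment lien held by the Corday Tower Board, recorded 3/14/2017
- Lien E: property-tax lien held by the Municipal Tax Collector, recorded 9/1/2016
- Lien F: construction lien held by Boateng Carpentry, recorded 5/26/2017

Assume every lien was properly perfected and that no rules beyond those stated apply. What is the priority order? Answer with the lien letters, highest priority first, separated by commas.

E, A, D, B, F, C

Adjusting effective dates: B missed the 15-day window (74 days after the deed), so its recording date stands.
E is a property-tax lien, so it outranks all other liens regardless of date.
The other liens, earliest effective date first: A (8/5/2016), B (11/13/2016), D (3/14/2017), F (5/26/2017), C (8/7/2017).
The subordination applies — B was senior to D — so B and D swap.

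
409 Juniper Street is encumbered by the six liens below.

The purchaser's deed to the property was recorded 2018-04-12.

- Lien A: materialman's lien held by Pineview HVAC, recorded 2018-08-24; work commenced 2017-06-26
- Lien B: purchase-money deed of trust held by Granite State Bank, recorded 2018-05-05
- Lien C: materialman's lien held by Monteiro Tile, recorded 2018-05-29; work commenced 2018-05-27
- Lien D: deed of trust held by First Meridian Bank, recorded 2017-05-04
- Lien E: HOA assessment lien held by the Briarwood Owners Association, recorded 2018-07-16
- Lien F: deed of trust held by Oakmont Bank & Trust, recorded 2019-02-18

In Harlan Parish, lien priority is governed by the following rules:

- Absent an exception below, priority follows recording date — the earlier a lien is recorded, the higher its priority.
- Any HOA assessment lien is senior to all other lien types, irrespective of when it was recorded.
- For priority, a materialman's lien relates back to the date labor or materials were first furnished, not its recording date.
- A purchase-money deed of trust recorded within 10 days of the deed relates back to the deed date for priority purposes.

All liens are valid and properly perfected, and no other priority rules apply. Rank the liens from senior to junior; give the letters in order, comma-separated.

E, D, A, B, C, F

First, effective dates: A relates back to 2017-06-26 (work commenced); B was recorded 23 days after the deed, outside the 10-day window, so it keeps its recording date; C's effective date is 2018-05-27, when work began.
E is an HOA assessment lien, so it outranks all other liens regardless of date.
The other liens, earliest effective date first: D (2017-05-04), A (2017-06-26), B (2018-05-05), C (2018-05-27), F (2019-02-18).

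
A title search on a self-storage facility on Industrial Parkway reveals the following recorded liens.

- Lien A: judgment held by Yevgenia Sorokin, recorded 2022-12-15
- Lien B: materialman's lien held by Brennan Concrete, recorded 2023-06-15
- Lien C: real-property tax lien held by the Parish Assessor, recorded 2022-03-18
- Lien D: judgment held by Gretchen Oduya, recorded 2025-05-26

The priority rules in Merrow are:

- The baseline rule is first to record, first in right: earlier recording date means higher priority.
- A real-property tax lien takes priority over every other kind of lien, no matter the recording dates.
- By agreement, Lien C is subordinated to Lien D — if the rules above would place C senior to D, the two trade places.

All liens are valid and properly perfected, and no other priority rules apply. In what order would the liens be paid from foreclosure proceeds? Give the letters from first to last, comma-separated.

D, A, B, C

C is a real-property tax lien, so it outranks all other liens regardless of date.
Among the remaining liens, by effective date: A (2022-12-15), B (2023-06-15), D (2025-05-26).
Because C would otherwise rank above D, the subordination swaps them.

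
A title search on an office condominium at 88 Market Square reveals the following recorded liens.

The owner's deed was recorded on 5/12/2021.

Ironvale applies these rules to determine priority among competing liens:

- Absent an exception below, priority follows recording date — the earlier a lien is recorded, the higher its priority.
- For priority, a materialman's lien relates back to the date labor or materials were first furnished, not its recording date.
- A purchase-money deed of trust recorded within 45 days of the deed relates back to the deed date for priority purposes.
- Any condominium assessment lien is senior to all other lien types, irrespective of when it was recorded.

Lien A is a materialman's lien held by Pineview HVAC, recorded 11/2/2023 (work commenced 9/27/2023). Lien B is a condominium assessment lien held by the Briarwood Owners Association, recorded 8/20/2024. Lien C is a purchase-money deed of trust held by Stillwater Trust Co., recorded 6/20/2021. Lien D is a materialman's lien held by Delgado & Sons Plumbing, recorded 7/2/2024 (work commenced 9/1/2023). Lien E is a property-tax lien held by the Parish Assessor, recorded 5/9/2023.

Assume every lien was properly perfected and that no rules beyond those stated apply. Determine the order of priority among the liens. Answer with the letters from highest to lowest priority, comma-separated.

Adjusting effective dates: A's effective date is 9/27/2023, when work began; C was recorded within the 45-day window, so its effective date is the deed date 5/12/2021; D's effective date is 9/1/2023, when work began.
As a condominium assessment lien, B is senior to every other lien.
The other liens, earliest effective date first: C (5/12/2021), E (5/9/2023), D (9/1/2023), A (9/27/2023).

B, C, E, D, A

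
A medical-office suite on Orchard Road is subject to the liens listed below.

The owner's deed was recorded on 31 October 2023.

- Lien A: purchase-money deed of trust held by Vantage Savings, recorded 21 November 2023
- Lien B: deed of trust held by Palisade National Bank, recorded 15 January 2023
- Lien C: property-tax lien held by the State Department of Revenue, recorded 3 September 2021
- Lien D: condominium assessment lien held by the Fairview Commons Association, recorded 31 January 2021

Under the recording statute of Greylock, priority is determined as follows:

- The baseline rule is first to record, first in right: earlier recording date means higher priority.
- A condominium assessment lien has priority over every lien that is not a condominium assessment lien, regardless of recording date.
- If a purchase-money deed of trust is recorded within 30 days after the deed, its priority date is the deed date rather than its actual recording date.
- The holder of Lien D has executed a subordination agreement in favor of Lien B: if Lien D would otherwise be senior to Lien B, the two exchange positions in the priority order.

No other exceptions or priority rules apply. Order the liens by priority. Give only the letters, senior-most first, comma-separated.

Effective dates after the stated exceptions: A's effective date is the deed date, 31 October 2023.
D is a condominium assessment lien, so it outranks all other liens regardless of date.
Ordering the rest by effective date: C (3 September 2021), B (15 January 2023), A (31 October 2023).
Because D would otherwise rank above B, the subordination swaps them.

B, C, D, A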